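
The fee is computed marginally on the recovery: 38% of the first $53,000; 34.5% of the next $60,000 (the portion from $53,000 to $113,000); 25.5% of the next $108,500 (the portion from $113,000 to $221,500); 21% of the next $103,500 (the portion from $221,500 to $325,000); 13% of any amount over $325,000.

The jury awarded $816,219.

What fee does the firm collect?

First $53,000 at 38% = $20,140.00
Next $60,000 at 34.5% = $20,700.00
Next $108,500 at 25.5% = $27,667.50
Next $103,500 at 21% = $21,735.00
Remaining $491,219 at 13% = $63,858.47
Fee: $20,140.00 + $20,700.00 + $27,667.50 + $21,735.00 + $63,858.47 = $154,100.97

$154,100.97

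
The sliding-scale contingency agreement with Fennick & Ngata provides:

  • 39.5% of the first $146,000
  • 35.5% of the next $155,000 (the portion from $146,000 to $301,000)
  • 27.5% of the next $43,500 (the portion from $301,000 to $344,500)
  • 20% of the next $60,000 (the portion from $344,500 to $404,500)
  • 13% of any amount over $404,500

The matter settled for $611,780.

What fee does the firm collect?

$163,603.90

First $146,000 at 39.5% = $57,670.00
Next $155,000 at 35.5% = $55,025.00
Next $43,500 at 27.5% = $11,962.50
Next $60,000 at 20% = $12,000.00
Remaining $207,280 at 13% = $26,946.40
Fee: $57,670.00 + $55,025.00 + $11,962.50 + $12,000.00 + $26,946.40 = $163,603.90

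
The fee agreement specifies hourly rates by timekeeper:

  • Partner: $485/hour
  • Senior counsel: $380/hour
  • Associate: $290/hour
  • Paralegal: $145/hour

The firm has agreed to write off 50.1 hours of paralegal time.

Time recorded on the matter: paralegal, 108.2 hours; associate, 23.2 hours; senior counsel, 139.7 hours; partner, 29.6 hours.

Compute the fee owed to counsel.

$82,594.50

Partner: 29.6 × $485 = $14,356.00
Senior counsel: 139.7 × $380 = $53,086.00
Associate: 23.2 × $290 = $6,728.00
Paralegal: 108.2 × $145 = $15,689.00
Subtotal: $89,859.00
Write-off: 50.1 × $145 = $7,264.50
Total: $89,859.00 − $7,264.50 = $82,594.50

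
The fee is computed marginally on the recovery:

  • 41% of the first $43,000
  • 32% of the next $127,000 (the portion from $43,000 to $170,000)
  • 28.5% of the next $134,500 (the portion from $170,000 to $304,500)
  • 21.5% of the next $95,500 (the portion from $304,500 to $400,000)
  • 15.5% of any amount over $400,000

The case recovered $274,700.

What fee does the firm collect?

First $43,000 at 41% = $17,630.00
Next $127,000 at 32% = $40,640.00
Remaining $104,700 at 28.5% = $29,839.50
Fee: $17,630.00 + $40,640.00 + $29,839.50 = $88,109.50

$88,109.50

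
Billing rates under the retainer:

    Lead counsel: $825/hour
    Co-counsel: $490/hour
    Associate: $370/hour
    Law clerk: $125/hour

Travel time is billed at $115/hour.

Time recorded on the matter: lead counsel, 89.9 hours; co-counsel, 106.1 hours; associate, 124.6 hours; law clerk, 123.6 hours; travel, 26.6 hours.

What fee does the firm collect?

$190,767.50

Lead counsel: 89.9 × $825 = $74,167.50
Co-counsel: 106.1 × $490 = $51,989.00
Associate: 124.6 × $370 = $46,102.00
Law clerk: 123.6 × $125 = $15,450.00
Subtotal: $74,167.50 + $51,989.00 + $46,102.00 + $15,450.00 = $187,708.50
Travel: 26.6 × $115 = $3,059.00
Total: $187,708.50 + $3,059.00 = $190,767.50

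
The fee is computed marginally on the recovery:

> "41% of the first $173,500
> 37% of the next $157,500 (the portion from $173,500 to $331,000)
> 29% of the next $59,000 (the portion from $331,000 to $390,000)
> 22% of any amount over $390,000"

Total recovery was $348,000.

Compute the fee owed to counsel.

First $173,500 at 41% = $71,135.00
Next $157,500 at 37% = $58,275.00
Remaining $17,000 at 29% = $4,930.00
Fee: $71,135.00 + $58,275.00 + $4,930.00 = $134,340.00

$134,340.00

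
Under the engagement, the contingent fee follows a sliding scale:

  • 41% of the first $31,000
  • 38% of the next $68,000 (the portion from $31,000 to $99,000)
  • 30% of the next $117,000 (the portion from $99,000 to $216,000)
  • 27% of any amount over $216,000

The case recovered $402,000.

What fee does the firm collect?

$123,870.00

First $31,000 at 41% = $12,710.00
Next $68,000 at 38% = $25,840.00
Next $117,000 at 30% = $35,100.00
Remaining $186,000 at 27% = $50,220.00
Fee: $12,710.00 + $25,840.00 + $35,100.00 + $50,220.00 = $123,870.00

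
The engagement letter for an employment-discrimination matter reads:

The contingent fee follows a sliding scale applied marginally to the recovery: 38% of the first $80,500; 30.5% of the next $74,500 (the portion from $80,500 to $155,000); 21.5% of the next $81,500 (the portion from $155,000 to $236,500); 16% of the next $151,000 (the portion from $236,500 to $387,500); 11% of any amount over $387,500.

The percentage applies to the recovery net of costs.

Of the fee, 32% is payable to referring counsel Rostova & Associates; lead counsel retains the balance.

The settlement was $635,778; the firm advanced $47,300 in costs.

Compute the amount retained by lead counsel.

Fee base (net of costs): $635,778 − $47,300 = $588,478
First $80,500 at 38% = $30,590.00
Next $74,500 at 30.5% = $22,722.50
Next $81,500 at 21.5% = $17,522.50
Next $151,000 at 16% = $24,160.00
Remaining $200,978 at 11% = $22,107.58
Fee: $30,590.00 + $22,722.50 + $17,522.50 + $24,160.00 + $22,107.58 = $117,102.58
Referral share: 32% of $117,102.58 = $37,472.83; lead counsel retains $117,102.58 − $37,472.83 = $79,629.75.

$79,629.75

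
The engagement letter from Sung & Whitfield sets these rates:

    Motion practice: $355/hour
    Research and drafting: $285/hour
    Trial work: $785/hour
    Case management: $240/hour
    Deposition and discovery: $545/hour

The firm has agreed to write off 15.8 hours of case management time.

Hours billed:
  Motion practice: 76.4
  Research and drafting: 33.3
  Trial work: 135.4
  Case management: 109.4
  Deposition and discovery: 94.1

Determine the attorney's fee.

Motion practice: 76.4 × $355 = $27,122.00
Research and drafting: 33.3 × $285 = $9,490.50
Trial work: 135.4 × $785 = $106,289.00
Case management: 109.4 × $240 = $26,256.00
Deposition and discovery: 94.1 × $545 = $51,284.50
Subtotal: $220,442.00
Write-off: 15.8 × $240 = $3,792.00
Total: $220,442.00 − $3,792.00 = $216,650.00

$216,650.00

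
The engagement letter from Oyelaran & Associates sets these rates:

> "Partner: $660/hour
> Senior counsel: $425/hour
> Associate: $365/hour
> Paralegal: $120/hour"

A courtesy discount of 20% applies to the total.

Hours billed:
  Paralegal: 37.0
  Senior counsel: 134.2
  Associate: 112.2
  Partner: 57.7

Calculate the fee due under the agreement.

Partner: 57.7 × $660 = $38,082.00
Senior counsel: 134.2 × $425 = $57,035.00
Associate: 112.2 × $365 = $40,953.00
Paralegal: 37.0 × $120 = $4,440.00
Subtotal: $140,510.00
Less 20% discount: −$28,102.00
Total: $140,510.00 − $28,102.00 = $112,408.00

$112,408.00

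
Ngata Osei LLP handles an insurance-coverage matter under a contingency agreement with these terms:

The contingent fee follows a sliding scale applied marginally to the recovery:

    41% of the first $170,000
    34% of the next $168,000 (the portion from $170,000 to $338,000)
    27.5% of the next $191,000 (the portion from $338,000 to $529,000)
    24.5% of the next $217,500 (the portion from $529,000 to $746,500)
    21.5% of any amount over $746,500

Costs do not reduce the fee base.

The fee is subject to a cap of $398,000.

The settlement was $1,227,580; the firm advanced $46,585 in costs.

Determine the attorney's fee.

$336,064.70

Fee base is the gross recovery, $1,227,580; costs are reimbursed separately.
First $170,000 at 41% = $69,700.00
Next $168,000 at 34% = $57,120.00
Next $191,000 at 27.5% = $52,525.00
Next $217,500 at 24.5% = $53,287.50
Remaining $481,080 at 21.5% = $103,432.20
Fee: $69,700.00 + $57,120.00 + $52,525.00 + $53,287.50 + $103,432.20 = $336,064.70
$336,064.70 is under the $398,000 cap.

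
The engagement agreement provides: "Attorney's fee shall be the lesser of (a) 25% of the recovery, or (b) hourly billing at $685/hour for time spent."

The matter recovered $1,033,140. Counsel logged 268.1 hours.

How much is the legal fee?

$183,648.50

(a) 25% of $1,033,140 = $258,285.00
(b) 268.1 × $685 = $183,648.50
The lesser is (b): $183,648.50.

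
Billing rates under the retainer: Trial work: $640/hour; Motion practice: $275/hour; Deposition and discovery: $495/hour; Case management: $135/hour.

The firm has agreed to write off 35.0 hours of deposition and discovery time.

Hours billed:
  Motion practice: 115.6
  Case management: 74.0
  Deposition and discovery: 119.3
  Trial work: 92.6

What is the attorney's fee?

Trial work: 92.6 × $640 = $59,264.00
Motion practice: 115.6 × $275 = $31,790.00
Deposition and discovery: 119.3 × $495 = $59,053.50
Case management: 74.0 × $135 = $9,990.00
Subtotal: $160,097.50
Write-off: 35.0 × $495 = $17,325.00
Total: $160,097.50 − $17,325.00 = $142,772.50

$142,772.50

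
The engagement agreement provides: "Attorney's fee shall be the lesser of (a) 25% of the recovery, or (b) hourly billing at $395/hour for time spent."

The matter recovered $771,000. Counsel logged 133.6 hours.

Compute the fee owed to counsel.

(a) 25% of $771,000 = $192,750.00
(b) 133.6 × $395 = $52,772.00
The lesser is (b): $52,772.00.

$52,772.00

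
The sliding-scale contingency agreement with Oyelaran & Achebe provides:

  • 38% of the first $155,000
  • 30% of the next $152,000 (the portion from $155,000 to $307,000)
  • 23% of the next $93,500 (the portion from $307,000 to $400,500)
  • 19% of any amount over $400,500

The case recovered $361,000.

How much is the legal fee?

$116,920.00

First $155,000 at 38% = $58,900.00
Next $152,000 at 30% = $45,600.00
Remaining $54,000 at 23% = $12,420.00
Fee: $58,900.00 + $45,600.00 + $12,420.00 = $116,920.00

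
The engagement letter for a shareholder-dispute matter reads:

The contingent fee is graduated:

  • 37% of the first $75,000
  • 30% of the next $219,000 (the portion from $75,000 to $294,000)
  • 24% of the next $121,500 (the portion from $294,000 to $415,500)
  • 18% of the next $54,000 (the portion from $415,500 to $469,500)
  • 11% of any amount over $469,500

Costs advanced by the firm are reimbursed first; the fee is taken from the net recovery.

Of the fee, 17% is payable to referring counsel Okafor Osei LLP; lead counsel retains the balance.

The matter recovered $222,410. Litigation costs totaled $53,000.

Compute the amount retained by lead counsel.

$46,540.59

Fee base (net of costs): $222,410 − $53,000 = $169,410
First $75,000 at 37% = $27,750.00
Remaining $94,410 at 30% = $28,323.00
Fee: $27,750.00 + $28,323.00 = $56,073.00
Referral share: 17% of $56,073.00 = $9,532.41; lead counsel retains $56,073.00 − $9,532.41 = $46,540.59.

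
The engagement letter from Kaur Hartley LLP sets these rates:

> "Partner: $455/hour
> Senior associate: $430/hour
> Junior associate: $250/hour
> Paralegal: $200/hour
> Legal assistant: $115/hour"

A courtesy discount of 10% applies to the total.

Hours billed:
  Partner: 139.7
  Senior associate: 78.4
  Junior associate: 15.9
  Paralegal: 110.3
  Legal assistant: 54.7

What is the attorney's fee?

$116,640.90

Partner: 139.7 × $455 = $63,563.50
Senior associate: 78.4 × $430 = $33,712.00
Junior associate: 15.9 × $250 = $3,975.00
Paralegal: 110.3 × $200 = $22,060.00
Legal assistant: 54.7 × $115 = $6,290.50
Subtotal: $129,601.00
Less 10% discount: −$12,960.10
Total: $129,601.00 − $12,960.10 = $116,640.90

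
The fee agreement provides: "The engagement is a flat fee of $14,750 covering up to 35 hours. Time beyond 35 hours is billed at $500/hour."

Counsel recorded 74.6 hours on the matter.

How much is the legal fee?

$34,550.00

Flat fee: $14,750.00
Excess hours: 74.6 − 35 = 39.6
Overrun: 39.6 × $500 = $19,800.00
Total: $14,750.00 + $19,800.00 = $34,550.00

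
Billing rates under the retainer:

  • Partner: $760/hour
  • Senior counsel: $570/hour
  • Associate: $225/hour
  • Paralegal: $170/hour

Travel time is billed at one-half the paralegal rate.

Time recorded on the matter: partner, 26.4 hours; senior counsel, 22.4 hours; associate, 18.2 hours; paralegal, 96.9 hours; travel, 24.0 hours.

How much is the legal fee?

$55,440.00

Partner: 26.4 × $760 = $20,064.00
Senior counsel: 22.4 × $570 = $12,768.00
Associate: 18.2 × $225 = $4,095.00
Paralegal: 96.9 × $170 = $16,473.00
Subtotal: $20,064.00 + $12,768.00 + $4,095.00 + $16,473.00 = $53,400.00
Travel: 24.0 × ($170 ÷ 2) = 24.0 × $85.00 = $2,040.00
Total: $53,400.00 + $2,040.00 = $55,440.00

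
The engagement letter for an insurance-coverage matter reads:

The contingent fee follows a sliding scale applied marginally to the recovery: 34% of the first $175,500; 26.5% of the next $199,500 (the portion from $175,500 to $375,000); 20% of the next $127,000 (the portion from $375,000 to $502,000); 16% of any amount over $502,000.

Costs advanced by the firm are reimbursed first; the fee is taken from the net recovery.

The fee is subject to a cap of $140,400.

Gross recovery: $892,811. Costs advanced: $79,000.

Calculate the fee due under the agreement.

Fee base (net of costs): $892,811 − $79,000 = $813,811
First $175,500 at 34% = $59,670.00
Next $199,500 at 26.5% = $52,867.50
Next $127,000 at 20% = $25,400.00
Remaining $311,811 at 16% = $49,889.76
Fee: $59,670.00 + $52,867.50 + $25,400.00 + $49,889.76 = $187,827.26
$187,827.26 exceeds the $140,400 cap, so the fee is capped at $140,400.00.

$140,400.00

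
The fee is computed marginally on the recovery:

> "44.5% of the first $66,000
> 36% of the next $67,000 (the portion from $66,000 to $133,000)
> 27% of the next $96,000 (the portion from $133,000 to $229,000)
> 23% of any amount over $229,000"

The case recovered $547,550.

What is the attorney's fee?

$152,676.50

First $66,000 at 44.5% = $29,370.00
Next $67,000 at 36% = $24,120.00
Next $96,000 at 27% = $25,920.00
Remaining $318,550 at 23% = $73,266.50
Fee: $29,370.00 + $24,120.00 + $25,920.00 + $73,266.50 = $152,676.50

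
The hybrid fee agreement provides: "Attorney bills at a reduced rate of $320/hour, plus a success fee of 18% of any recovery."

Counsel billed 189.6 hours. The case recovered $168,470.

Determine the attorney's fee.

$90,996.60

Hourly: 189.6 × $320 = $60,672.00
Success fee: 18% of $168,470 = $30,324.60
Total: $60,672.00 + $30,324.60 = $90,996.60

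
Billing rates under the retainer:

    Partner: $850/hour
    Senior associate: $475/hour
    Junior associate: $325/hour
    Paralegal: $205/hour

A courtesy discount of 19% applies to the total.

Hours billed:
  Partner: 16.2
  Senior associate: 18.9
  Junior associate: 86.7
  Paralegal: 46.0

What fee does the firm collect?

$48,887.55

Partner: 16.2 × $850 = $13,770.00
Senior associate: 18.9 × $475 = $8,977.50
Junior associate: 86.7 × $325 = $28,177.50
Paralegal: 46.0 × $205 = $9,430.00
Subtotal: $60,355.00
Less 19% discount: −$11,467.45
Total: $60,355.00 − $11,467.45 = $48,887.55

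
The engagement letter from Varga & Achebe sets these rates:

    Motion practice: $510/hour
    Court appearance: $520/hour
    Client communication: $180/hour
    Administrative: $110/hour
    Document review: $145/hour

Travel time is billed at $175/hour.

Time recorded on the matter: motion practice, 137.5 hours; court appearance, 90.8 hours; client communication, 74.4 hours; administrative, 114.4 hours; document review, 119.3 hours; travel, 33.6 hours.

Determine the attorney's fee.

Motion practice: 137.5 × $510 = $70,125.00
Court appearance: 90.8 × $520 = $47,216.00
Client communication: 74.4 × $180 = $13,392.00
Administrative: 114.4 × $110 = $12,584.00
Document review: 119.3 × $145 = $17,298.50
Subtotal: $70,125.00 + $47,216.00 + $13,392.00 + $12,584.00 + $17,298.50 = $160,615.50
Travel: 33.6 × $175 = $5,880.00
Total: $160,615.50 + $5,880.00 = $166,495.50

$166,495.50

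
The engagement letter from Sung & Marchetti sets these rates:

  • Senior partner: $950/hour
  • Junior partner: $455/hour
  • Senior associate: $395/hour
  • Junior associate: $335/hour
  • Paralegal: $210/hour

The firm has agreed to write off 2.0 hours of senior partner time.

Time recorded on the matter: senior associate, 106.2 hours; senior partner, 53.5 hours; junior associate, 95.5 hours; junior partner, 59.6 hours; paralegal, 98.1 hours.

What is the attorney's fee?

$170,585.50

Senior partner: 53.5 × $950 = $50,825.00
Junior partner: 59.6 × $455 = $27,118.00
Senior associate: 106.2 × $395 = $41,949.00
Junior associate: 95.5 × $335 = $31,992.50
Paralegal: 98.1 × $210 = $20,601.00
Subtotal: $172,485.50
Write-off: 2.0 × $950 = $1,900.00
Total: $172,485.50 − $1,900.00 = $170,585.50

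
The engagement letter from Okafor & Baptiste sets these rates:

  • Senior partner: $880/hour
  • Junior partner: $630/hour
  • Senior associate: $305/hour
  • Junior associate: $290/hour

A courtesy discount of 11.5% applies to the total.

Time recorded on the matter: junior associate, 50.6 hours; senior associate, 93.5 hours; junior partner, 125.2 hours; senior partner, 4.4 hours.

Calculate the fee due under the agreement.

$111,456.46

Senior partner: 4.4 × $880 = $3,872.00
Junior partner: 125.2 × $630 = $78,876.00
Senior associate: 93.5 × $305 = $28,517.50
Junior associate: 50.6 × $290 = $14,674.00
Subtotal: $125,939.50
Less 11.5% discount: −$14,483.04
Total: $125,939.50 − $14,483.04 = $111,456.46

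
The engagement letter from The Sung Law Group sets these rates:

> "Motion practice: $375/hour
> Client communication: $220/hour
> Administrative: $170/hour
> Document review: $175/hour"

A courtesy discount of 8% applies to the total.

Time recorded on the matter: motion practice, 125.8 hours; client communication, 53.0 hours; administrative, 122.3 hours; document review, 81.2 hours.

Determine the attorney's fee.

Motion practice: 125.8 × $375 = $47,175.00
Client communication: 53.0 × $220 = $11,660.00
Administrative: 122.3 × $170 = $20,791.00
Document review: 81.2 × $175 = $14,210.00
Subtotal: $93,836.00
Less 8% discount: −$7,506.88
Total: $93,836.00 − $7,506.88 = $86,329.12

$86,329.12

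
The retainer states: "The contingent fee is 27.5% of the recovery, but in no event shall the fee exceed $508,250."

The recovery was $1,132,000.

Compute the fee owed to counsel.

$311,300.00

27.5% of $1,132,000 = $311,300.00
That is under the $508,250 cap.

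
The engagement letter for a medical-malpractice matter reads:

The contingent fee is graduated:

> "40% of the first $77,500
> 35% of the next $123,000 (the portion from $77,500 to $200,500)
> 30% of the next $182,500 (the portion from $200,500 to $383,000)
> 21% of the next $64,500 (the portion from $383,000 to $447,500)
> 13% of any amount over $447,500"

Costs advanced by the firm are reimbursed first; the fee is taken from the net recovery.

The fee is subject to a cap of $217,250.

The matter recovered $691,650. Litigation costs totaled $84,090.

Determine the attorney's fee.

$163,152.80

Fee base (net of costs): $691,650 − $84,090 = $607,560
First $77,500 at 40% = $31,000.00
Next $123,000 at 35% = $43,050.00
Next $182,500 at 30% = $54,750.00
Next $64,500 at 21% = $13,545.00
Remaining $160,060 at 13% = $20,807.80
Fee: $31,000.00 + $43,050.00 + $54,750.00 + $13,545.00 + $20,807.80 = $163,152.80
$163,152.80 is under the $217,250 cap.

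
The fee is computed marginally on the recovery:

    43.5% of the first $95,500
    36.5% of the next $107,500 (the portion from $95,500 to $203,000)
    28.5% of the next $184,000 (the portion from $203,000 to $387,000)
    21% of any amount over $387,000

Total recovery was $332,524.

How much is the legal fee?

First $95,500 at 43.5% = $41,542.50
Next $107,500 at 36.5% = $39,237.50
Remaining $129,524 at 28.5% = $36,914.34
Fee: $41,542.50 + $39,237.50 + $36,914.34 = $117,694.34

$117,694.34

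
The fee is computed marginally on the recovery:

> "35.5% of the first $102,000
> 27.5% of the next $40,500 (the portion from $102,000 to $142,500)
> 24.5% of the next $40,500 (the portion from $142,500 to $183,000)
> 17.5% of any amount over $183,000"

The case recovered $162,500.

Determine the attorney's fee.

$52,247.50

First $102,000 at 35.5% = $36,210.00
Next $40,500 at 27.5% = $11,137.50
Remaining $20,000 at 24.5% = $4,900.00
Fee: $36,210.00 + $11,137.50 + $4,900.00 = $52,247.50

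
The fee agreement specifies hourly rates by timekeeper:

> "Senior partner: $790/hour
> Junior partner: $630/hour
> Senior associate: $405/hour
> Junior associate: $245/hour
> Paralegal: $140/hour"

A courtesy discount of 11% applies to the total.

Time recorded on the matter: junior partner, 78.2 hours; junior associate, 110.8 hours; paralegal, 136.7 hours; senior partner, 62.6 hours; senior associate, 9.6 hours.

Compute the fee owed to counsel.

$132,513.88

Senior partner: 62.6 × $790 = $49,454.00
Junior partner: 78.2 × $630 = $49,266.00
Senior associate: 9.6 × $405 = $3,888.00
Junior associate: 110.8 × $245 = $27,146.00
Paralegal: 136.7 × $140 = $19,138.00
Subtotal: $148,892.00
Less 11% discount: −$16,378.12
Total: $148,892.00 − $16,378.12 = $132,513.88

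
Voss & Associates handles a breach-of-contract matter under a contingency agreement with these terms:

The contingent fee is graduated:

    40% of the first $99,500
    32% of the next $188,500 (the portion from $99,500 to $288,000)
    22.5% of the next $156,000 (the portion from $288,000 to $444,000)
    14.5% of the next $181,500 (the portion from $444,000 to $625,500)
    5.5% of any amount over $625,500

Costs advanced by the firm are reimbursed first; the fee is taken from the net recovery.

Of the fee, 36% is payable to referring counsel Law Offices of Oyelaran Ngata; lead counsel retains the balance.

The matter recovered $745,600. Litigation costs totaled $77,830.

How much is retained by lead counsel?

Fee base (net of costs): $745,600 − $77,830 = $667,770
First $99,500 at 40% = $39,800.00
Next $188,500 at 32% = $60,320.00
Next $156,000 at 22.5% = $35,100.00
Next $181,500 at 14.5% = $26,317.50
Remaining $42,270 at 5.5% = $2,324.85
Fee: $39,800.00 + $60,320.00 + $35,100.00 + $26,317.50 + $2,324.85 = $163,862.35
Referral share: 36% of $163,862.35 = $58,990.45; lead counsel retains $163,862.35 − $58,990.45 = $104,871.90.

$104,871.90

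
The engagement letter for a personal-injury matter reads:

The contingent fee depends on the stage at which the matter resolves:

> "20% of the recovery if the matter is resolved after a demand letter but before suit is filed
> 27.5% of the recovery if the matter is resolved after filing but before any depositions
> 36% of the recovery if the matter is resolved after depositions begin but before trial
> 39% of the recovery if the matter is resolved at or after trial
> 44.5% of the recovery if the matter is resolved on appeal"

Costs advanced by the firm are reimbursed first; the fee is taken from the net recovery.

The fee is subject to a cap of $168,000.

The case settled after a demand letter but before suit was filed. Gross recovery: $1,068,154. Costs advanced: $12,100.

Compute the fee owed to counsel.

$168,000.00

Fee base (net of costs): $1,068,154 − $12,100 = $1,056,054
The matter settled after a demand letter but before suit was filed, so the 20% rate applies.
$1,056,054 × 20% = $211,210.80
$211,210.80 exceeds the $168,000 cap, so the fee is capped at $168,000.00.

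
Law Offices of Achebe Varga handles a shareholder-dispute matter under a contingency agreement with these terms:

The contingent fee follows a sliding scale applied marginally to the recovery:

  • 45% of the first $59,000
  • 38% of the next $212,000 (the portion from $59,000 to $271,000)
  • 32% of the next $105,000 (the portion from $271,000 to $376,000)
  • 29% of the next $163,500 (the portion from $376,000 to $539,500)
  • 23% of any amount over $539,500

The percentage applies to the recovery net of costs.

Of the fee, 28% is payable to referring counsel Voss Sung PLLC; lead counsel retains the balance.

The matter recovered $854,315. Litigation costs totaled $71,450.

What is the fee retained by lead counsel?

Fee base (net of costs): $854,315 − $71,450 = $782,865
First $59,000 at 45% = $26,550.00
Next $212,000 at 38% = $80,560.00
Next $105,000 at 32% = $33,600.00
Next $163,500 at 29% = $47,415.00
Remaining $243,365 at 23% = $55,973.95
Fee: $26,550.00 + $80,560.00 + $33,600.00 + $47,415.00 + $55,973.95 = $244,098.95
Referral share: 28% of $244,098.95 = $68,347.71; lead counsel retains $244,098.95 − $68,347.71 = $175,751.24.

$175,751.24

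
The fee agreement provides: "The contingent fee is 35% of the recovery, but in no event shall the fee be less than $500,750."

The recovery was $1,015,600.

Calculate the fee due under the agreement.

$500,750.00

35% of $1,015,600 = $355,460.00
That is below the $500,750 minimum, so the minimum applies.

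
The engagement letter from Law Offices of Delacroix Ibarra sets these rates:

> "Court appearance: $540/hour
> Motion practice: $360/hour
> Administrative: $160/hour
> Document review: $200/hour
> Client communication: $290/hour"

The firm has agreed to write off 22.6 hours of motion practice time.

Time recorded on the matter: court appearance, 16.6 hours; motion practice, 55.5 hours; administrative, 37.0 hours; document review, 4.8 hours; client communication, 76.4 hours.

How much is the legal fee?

$49,844.00

Court appearance: 16.6 × $540 = $8,964.00
Motion practice: 55.5 × $360 = $19,980.00
Administrative: 37.0 × $160 = $5,920.00
Document review: 4.8 × $200 = $960.00
Client communication: 76.4 × $290 = $22,156.00
Subtotal: $57,980.00
Write-off: 22.6 × $360 = $8,136.00
Total: $57,980.00 − $8,136.00 = $49,844.00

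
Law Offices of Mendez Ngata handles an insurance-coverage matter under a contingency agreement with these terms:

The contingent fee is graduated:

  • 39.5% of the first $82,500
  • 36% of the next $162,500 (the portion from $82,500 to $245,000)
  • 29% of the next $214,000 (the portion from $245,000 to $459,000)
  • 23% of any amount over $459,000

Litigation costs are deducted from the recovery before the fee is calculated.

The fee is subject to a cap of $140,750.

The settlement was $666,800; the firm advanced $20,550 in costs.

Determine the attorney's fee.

Fee base (net of costs): $666,800 − $20,550 = $646,250
First $82,500 at 39.5% = $32,587.50
Next $162,500 at 36% = $58,500.00
Next $214,000 at 29% = $62,060.00
Remaining $187,250 at 23% = $43,067.50
Fee: $32,587.50 + $58,500.00 + $62,060.00 + $43,067.50 = $196,215.00
$196,215.00 exceeds the $140,750 cap, so the fee is capped at $140,750.00.

$140,750.00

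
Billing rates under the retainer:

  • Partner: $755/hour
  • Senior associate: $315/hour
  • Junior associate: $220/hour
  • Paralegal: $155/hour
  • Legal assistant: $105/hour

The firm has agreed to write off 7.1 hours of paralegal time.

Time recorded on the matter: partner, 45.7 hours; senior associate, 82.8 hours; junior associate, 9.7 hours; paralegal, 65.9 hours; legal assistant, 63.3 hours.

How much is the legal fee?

$78,480.00

Partner: 45.7 × $755 = $34,503.50
Senior associate: 82.8 × $315 = $26,082.00
Junior associate: 9.7 × $220 = $2,134.00
Paralegal: 65.9 × $155 = $10,214.50
Legal assistant: 63.3 × $105 = $6,646.50
Subtotal: $79,580.50
Write-off: 7.1 × $155 = $1,100.50
Total: $79,580.50 − $1,100.50 = $78,480.00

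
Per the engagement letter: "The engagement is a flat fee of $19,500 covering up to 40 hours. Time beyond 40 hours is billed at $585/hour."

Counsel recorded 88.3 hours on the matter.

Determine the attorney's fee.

Flat fee: $19,500.00
Excess hours: 88.3 − 40 = 48.3
Overrun: 48.3 × $585 = $28,255.50
Total: $19,500.00 + $28,255.50 = $47,755.50

$47,755.50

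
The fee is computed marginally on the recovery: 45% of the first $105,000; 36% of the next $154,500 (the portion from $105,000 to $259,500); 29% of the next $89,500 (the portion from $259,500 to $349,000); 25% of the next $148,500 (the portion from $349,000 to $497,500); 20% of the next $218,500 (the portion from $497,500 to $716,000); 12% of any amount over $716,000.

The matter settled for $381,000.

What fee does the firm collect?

$136,825.00

First $105,000 at 45% = $47,250.00
Next $154,500 at 36% = $55,620.00
Next $89,500 at 29% = $25,955.00
Remaining $32,000 at 25% = $8,000.00
Fee: $47,250.00 + $55,620.00 + $25,955.00 + $8,000.00 = $136,825.00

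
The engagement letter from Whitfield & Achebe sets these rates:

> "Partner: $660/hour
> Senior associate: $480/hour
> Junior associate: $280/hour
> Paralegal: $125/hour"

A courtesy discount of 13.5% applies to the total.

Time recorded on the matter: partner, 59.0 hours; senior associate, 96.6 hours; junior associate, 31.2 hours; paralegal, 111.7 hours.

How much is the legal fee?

Partner: 59.0 × $660 = $38,940.00
Senior associate: 96.6 × $480 = $46,368.00
Junior associate: 31.2 × $280 = $8,736.00
Paralegal: 111.7 × $125 = $13,962.50
Subtotal: $108,006.50
Less 13.5% discount: −$14,580.88
Total: $108,006.50 − $14,580.88 = $93,425.62

$93,425.62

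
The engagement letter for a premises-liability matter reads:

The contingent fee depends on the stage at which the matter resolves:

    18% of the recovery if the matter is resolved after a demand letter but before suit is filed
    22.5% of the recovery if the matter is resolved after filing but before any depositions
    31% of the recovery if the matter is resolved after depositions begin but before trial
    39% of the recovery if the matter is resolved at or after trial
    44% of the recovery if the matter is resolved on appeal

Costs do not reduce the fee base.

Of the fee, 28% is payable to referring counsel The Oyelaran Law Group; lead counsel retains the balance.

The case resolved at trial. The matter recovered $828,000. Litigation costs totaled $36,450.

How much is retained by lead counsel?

Fee base is the gross recovery, $828,000; costs are reimbursed separately.
The matter resolved at trial, so the 39% rate applies.
$828,000 × 39% = $322,920.00
Referral share: 28% of $322,920.00 = $90,417.60; lead counsel retains $322,920.00 − $90,417.60 = $232,502.40.

$232,502.40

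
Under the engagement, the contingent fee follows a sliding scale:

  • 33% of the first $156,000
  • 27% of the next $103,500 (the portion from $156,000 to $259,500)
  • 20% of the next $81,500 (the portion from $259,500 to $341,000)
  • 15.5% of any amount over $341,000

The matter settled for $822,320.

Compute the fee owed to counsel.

$170,329.60

First $156,000 at 33% = $51,480.00
Next $103,500 at 27% = $27,945.00
Next $81,500 at 20% = $16,300.00
Remaining $481,320 at 15.5% = $74,604.60
Fee: $51,480.00 + $27,945.00 + $16,300.00 + $74,604.60 = $170,329.60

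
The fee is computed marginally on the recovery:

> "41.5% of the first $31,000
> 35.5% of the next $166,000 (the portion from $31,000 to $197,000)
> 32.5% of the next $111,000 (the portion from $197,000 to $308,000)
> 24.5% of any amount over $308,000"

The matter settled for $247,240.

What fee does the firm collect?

$88,123.00

First $31,000 at 41.5% = $12,865.00
Next $166,000 at 35.5% = $58,930.00
Remaining $50,240 at 32.5% = $16,328.00
Fee: $12,865.00 + $58,930.00 + $16,328.00 = $88,123.00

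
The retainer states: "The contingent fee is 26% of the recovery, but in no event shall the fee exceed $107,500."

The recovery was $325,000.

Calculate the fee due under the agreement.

$84,500.00

26% of $325,000 = $84,500.00
That is under the $107,500 cap.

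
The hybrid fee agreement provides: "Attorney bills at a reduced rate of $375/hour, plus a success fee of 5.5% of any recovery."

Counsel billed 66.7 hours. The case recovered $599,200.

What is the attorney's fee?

$57,968.50

Hourly: 66.7 × $375 = $25,012.50
Success fee: 5.5% of $599,200 = $32,956.00
Total: $25,012.50 + $32,956.00 = $57,968.50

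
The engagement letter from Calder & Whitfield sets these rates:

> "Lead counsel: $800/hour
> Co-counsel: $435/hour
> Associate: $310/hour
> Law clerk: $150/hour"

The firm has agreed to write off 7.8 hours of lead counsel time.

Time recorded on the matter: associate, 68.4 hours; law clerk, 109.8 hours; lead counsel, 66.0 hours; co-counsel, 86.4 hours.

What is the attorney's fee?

Lead counsel: 66.0 × $800 = $52,800.00
Co-counsel: 86.4 × $435 = $37,584.00
Associate: 68.4 × $310 = $21,204.00
Law clerk: 109.8 × $150 = $16,470.00
Subtotal: $128,058.00
Write-off: 7.8 × $800 = $6,240.00
Total: $128,058.00 − $6,240.00 = $121,818.00

$121,818.00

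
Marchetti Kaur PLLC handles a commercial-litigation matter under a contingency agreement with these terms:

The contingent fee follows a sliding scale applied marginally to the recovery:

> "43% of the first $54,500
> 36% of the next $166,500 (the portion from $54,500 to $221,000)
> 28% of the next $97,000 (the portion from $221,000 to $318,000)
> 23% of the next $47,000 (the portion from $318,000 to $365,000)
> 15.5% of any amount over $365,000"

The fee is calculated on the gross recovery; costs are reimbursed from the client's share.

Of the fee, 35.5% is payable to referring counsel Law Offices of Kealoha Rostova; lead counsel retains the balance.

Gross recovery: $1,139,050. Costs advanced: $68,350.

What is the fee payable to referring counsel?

Fee base is the gross recovery, $1,139,050; costs are reimbursed separately.
First $54,500 at 43% = $23,435.00
Next $166,500 at 36% = $59,940.00
Next $97,000 at 28% = $27,160.00
Next $47,000 at 23% = $10,810.00
Remaining $774,050 at 15.5% = $119,977.75
Fee: $23,435.00 + $59,940.00 + $27,160.00 + $10,810.00 + $119,977.75 = $241,322.75
Referral share: 35.5% of $241,322.75 = $85,669.58; lead counsel retains $241,322.75 − $85,669.58 = $155,653.17.

$85,669.58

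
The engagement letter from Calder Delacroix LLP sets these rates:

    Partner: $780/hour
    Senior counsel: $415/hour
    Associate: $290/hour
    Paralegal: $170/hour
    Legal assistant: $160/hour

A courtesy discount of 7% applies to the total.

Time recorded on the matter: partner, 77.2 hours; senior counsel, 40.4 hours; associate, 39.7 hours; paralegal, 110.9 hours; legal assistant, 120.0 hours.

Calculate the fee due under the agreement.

Partner: 77.2 × $780 = $60,216.00
Senior counsel: 40.4 × $415 = $16,766.00
Associate: 39.7 × $290 = $11,513.00
Paralegal: 110.9 × $170 = $18,853.00
Legal assistant: 120.0 × $160 = $19,200.00
Subtotal: $126,548.00
Less 7% discount: −$8,858.36
Total: $126,548.00 − $8,858.36 = $117,689.64

$117,689.64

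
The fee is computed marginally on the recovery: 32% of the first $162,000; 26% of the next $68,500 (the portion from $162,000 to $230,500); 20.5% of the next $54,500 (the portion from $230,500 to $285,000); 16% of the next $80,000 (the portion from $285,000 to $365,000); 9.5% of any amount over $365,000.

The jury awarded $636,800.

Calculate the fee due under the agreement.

$119,443.50

First $162,000 at 32% = $51,840.00
Next $68,500 at 26% = $17,810.00
Next $54,500 at 20.5% = $11,172.50
Next $80,000 at 16% = $12,800.00
Remaining $271,800 at 9.5% = $25,821.00
Fee: $51,840.00 + $17,810.00 + $11,172.50 + $12,800.00 + $25,821.00 = $119,443.50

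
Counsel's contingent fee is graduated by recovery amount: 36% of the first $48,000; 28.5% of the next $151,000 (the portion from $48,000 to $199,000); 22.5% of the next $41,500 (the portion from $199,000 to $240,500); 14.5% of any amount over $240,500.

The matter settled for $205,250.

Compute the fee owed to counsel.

$61,721.25

First $48,000 at 36% = $17,280.00
Next $151,000 at 28.5% = $43,035.00
Remaining $6,250 at 22.5% = $1,406.25
Fee: $17,280.00 + $43,035.00 + $1,406.25 = $61,721.25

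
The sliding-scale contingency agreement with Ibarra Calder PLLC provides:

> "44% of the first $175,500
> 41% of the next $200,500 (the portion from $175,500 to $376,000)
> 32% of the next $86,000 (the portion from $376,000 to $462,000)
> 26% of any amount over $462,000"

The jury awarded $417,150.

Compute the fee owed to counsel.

First $175,500 at 44% = $77,220.00
Next $200,500 at 41% = $82,205.00
Remaining $41,150 at 32% = $13,168.00
Fee: $77,220.00 + $82,205.00 + $13,168.00 = $172,593.00

$172,593.00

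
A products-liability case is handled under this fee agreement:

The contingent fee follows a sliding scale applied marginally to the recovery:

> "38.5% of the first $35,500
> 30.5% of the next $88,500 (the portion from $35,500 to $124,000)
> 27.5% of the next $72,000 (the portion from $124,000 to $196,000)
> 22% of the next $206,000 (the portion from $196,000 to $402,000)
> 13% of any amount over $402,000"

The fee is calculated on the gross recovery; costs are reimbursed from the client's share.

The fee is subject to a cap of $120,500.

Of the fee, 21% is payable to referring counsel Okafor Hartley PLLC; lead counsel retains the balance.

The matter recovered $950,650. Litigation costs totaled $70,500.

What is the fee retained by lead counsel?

Fee base is the gross recovery, $950,650; costs are reimbursed separately.
First $35,500 at 38.5% = $13,667.50
Next $88,500 at 30.5% = $26,992.50
Next $72,000 at 27.5% = $19,800.00
Next $206,000 at 22% = $45,320.00
Remaining $548,650 at 13% = $71,324.50
Fee: $13,667.50 + $26,992.50 + $19,800.00 + $45,320.00 + $71,324.50 = $177,104.50
$177,104.50 exceeds the $120,500 cap, so the fee is capped at $120,500.00.
Referral share: 21% of $120,500.00 = $25,305.00; lead counsel retains $120,500.00 − $25,305.00 = $95,195.00.

$95,195.00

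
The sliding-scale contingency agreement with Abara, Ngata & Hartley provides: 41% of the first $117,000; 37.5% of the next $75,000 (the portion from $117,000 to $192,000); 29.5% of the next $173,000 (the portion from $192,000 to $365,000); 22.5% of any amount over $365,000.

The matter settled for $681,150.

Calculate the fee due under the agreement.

First $117,000 at 41% = $47,970.00
Next $75,000 at 37.5% = $28,125.00
Next $173,000 at 29.5% = $51,035.00
Remaining $316,150 at 22.5% = $71,133.75
Fee: $47,970.00 + $28,125.00 + $51,035.00 + $71,133.75 = $198,263.75

$198,263.75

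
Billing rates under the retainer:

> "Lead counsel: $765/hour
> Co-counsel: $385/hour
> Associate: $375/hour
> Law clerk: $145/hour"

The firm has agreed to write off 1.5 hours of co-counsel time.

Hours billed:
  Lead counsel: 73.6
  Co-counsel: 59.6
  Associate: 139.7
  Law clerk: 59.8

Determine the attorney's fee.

$139,731.00

Lead counsel: 73.6 × $765 = $56,304.00
Co-counsel: 59.6 × $385 = $22,946.00
Associate: 139.7 × $375 = $52,387.50
Law clerk: 59.8 × $145 = $8,671.00
Subtotal: $140,308.50
Write-off: 1.5 × $385 = $577.50
Total: $140,308.50 − $577.50 = $139,731.00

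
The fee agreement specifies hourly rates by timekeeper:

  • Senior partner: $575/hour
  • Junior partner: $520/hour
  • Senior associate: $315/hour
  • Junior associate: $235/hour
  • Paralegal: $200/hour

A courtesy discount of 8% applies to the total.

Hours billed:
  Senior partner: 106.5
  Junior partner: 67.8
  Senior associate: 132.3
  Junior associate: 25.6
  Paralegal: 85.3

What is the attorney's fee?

$148,344.48

Senior partner: 106.5 × $575 = $61,237.50
Junior partner: 67.8 × $520 = $35,256.00
Senior associate: 132.3 × $315 = $41,674.50
Junior associate: 25.6 × $235 = $6,016.00
Paralegal: 85.3 × $200 = $17,060.00
Subtotal: $161,244.00
Less 8% discount: −$12,899.52
Total: $161,244.00 − $12,899.52 = $148,344.48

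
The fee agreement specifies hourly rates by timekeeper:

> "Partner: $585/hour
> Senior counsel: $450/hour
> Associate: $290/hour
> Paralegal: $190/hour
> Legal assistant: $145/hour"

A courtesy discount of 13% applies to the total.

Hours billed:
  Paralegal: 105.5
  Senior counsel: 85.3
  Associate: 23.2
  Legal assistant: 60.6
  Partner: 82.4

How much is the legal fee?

Partner: 82.4 × $585 = $48,204.00
Senior counsel: 85.3 × $450 = $38,385.00
Associate: 23.2 × $290 = $6,728.00
Paralegal: 105.5 × $190 = $20,045.00
Legal assistant: 60.6 × $145 = $8,787.00
Subtotal: $122,149.00
Less 13% discount: −$15,879.37
Total: $122,149.00 − $15,879.37 = $106,269.63

$106,269.63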